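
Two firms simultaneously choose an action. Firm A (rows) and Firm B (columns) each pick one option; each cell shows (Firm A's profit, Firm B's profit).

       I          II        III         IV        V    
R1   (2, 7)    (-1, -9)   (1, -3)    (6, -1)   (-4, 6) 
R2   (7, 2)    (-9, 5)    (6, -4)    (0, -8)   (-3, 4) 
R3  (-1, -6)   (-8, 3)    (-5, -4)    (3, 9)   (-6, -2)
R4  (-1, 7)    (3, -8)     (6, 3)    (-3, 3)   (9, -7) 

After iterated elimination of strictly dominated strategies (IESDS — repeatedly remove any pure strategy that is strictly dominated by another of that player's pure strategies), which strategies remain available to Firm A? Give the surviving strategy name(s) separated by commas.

For Firm A, R1 strictly dominates R3 on the remaining columns (I: 2>-1, II: -1>-8, III: 1>-5, IV: 6>3, V: -4>-6); eliminate R3.
Firm B's strategy III is strictly dominated by I (R1: 7>-3, R2: 2>-4, R4: 7>3) and is removed.
For Firm B, I strictly dominates IV on the remaining rows (R1: 7>-1, R2: 2>-8, R4: 7>3); eliminate IV.
Among the remaining strategies, none is strictly dominated by another pure strategy of the same player, so the elimination stops.
Surviving strategies — Firm A: {R1, R2, R4}; Firm B: {I, II, V}.

R1, R2, R4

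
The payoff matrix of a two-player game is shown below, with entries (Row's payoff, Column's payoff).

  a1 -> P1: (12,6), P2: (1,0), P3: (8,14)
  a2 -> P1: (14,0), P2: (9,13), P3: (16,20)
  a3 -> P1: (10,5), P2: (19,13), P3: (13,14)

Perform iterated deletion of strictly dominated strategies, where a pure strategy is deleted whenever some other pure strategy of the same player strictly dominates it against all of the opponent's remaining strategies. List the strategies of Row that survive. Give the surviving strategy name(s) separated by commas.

For Row, a2 strictly dominates a1 on the remaining columns (P1: 14>12, P2: 9>1, P3: 16>8); eliminate a1.
Column's strategy P1 is strictly dominated by P2 (a2: 13>0, a3: 13>5) and is removed.
Column P2 is eliminated: P3 beats it against every remaining row (a2: 20>13, a3: 14>13).
Row a3 is eliminated: a2 beats it against every remaining column (P3: 16>13).
Among the remaining strategies, none is strictly dominated by another pure strategy of the same player, so the elimination stops.
Surviving strategies — Row: {a2}; Column: {P3}.

a2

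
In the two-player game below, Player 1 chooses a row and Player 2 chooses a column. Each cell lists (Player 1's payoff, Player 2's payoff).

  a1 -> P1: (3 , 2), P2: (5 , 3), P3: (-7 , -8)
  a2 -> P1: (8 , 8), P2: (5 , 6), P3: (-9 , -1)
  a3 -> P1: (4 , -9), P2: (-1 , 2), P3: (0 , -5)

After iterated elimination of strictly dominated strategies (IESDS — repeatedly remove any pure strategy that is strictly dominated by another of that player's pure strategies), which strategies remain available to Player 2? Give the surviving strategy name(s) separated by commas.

P1, P2

Player 2's strategy P3 is strictly dominated by P2 (a1: 3>-8, a2: 6>-1, a3: 2>-5) and is removed.
Row a3 is eliminated: a2 beats it against every remaining column (P1: 8>4, P2: 5>-1).
Among the remaining strategies, none is strictly dominated by another pure strategy of the same player, so the elimination stops.
Surviving strategies — Player 1: {a1, a2}; Player 2: {P1, P2}.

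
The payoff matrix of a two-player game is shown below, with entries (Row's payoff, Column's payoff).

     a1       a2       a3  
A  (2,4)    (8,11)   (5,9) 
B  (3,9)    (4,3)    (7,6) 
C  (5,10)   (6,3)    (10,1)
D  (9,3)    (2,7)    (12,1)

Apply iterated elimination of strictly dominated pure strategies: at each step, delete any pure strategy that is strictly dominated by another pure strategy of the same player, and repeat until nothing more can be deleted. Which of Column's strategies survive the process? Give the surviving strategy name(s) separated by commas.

For Row, C strictly dominates B on the remaining columns (a1: 5>3, a2: 6>4, a3: 10>7); eliminate B.
Column's strategy a3 is strictly dominated by a2 (A: 11>9, C: 3>1, D: 7>1) and is removed.
Among the remaining strategies, none is strictly dominated by another pure strategy of the same player, so the elimination stops.
Surviving strategies — Row: {A, C, D}; Column: {a1, a2}.

a1, a2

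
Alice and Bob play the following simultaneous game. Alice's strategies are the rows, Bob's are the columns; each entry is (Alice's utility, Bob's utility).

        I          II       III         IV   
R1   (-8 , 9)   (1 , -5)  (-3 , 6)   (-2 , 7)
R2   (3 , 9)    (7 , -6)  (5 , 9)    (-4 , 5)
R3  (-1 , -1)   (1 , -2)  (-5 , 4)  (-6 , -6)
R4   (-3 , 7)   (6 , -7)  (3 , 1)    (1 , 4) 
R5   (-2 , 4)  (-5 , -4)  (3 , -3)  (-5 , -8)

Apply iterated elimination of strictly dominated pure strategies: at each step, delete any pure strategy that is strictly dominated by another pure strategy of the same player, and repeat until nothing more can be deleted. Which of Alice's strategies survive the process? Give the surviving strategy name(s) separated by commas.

Row R1 is eliminated: R4 beats it against every remaining column (I: -3>-8, II: 6>1, III: 3>-3, IV: 1>-2).
Row R3 is eliminated: R2 beats it against every remaining column (I: 3>-1, II: 7>1, III: 5>-5, IV: -4>-6).
For Alice, R2 strictly dominates R5 on the remaining columns (I: 3>-2, II: 7>-5, III: 5>3, IV: -4>-5); eliminate R5.
Bob's strategy II is strictly dominated by I (R2: 9>-6, R4: 7>-7) and is removed.
For Bob, I strictly dominates IV on the remaining rows (R2: 9>5, R4: 7>4); eliminate IV.
Row R4 is eliminated: R2 beats it against every remaining column (I: 3>-3, III: 5>3).
Among the remaining strategies, none is strictly dominated by another pure strategy of the same player, so the elimination stops.
Surviving strategies — Alice: {R2}; Bob: {I, III}.

R2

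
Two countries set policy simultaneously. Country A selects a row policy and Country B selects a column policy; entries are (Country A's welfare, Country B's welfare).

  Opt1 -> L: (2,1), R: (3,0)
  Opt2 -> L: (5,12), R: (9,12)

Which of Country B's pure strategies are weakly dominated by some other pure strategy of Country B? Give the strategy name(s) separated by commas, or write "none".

R

L: no other strategy beats it everywhere (R at Opt1 (1>0)).
R: dominated, since L does at least as well everywhere (Opt1: 1>0, Opt2: 12=12).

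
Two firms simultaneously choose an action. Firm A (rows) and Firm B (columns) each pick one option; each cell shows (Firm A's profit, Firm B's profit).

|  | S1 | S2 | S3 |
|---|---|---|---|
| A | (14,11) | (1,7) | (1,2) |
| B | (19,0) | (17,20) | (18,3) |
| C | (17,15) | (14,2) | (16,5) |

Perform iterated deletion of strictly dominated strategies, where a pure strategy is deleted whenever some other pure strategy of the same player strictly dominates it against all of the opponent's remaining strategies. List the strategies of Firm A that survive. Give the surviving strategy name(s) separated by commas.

Firm A's strategy A is strictly dominated by B (S1: 19>14, S2: 17>1, S3: 18>1) and is removed.
Row C is eliminated: B beats it against every remaining column (S1: 19>17, S2: 17>14, S3: 18>16).
For Firm B, S2 strictly dominates S1 on the remaining rows (B: 20>0); eliminate S1.
For Firm B, S2 strictly dominates S3 on the remaining rows (B: 20>3); eliminate S3.
Among the remaining strategies, none is strictly dominated by another pure strategy of the same player, so the elimination stops.
Surviving strategies — Firm A: {B}; Firm B: {S2}.

B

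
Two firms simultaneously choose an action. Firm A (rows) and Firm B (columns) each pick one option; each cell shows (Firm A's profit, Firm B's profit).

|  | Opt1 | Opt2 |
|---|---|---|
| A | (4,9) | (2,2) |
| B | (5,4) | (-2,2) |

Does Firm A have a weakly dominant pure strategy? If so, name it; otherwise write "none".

none

A fails to dominate B at Opt1 (4<5).
B fails to dominate A at Opt2 (-2<2).
No single strategy dominates all the others.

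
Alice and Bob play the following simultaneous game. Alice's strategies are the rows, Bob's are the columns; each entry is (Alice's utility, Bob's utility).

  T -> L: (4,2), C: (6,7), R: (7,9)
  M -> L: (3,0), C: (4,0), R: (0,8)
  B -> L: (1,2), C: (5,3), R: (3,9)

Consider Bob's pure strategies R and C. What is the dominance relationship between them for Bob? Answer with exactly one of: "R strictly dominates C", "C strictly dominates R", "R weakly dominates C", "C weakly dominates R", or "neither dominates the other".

R's payoffs vs C's, by Alice's action — T: 9>7, M: 8>0, B: 9>3.
R gives a strictly higher payoff against each choice by Alice, so R strictly dominates C.

R strictly dominates C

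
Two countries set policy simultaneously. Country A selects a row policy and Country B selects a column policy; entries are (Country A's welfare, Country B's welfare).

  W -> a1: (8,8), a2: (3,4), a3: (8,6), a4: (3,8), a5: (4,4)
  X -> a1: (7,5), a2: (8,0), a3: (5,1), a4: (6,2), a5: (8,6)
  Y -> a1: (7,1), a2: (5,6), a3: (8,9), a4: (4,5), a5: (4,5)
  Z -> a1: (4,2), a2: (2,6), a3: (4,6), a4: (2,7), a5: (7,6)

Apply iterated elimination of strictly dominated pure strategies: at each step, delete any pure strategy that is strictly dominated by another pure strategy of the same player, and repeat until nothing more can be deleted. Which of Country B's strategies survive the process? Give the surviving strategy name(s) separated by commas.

a1, a3, a4, a5

Country A's strategy Z is strictly dominated by X (a1: 7>4, a2: 8>2, a3: 5>4, a4: 6>2, a5: 8>7) and is removed.
For Country B, a3 strictly dominates a2 on the remaining rows (W: 6>4, X: 1>0, Y: 9>6); eliminate a2.
Among the remaining strategies, none is strictly dominated by another pure strategy of the same player, so the elimination stops.
Surviving strategies — Country A: {W, X, Y}; Country B: {a1, a3, a4, a5}.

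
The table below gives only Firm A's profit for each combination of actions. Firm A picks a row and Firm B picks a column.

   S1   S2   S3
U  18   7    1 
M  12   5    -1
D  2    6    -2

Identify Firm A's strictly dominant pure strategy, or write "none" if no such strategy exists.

U vs M: S1: 18>12, S2: 7>5, S3: 1>-1.
U vs D: S1: 18>2, S2: 7>6, S3: 1>-2.
U strictly beats every other strategy against every opponent action, so it is strictly dominant.

U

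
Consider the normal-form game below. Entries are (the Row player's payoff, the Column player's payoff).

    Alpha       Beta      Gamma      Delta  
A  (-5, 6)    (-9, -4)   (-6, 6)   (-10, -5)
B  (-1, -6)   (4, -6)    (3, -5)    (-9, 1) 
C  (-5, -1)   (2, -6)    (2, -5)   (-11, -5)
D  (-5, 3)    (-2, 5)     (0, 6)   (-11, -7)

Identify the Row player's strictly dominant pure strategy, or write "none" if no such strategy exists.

B vs A: Alpha: -1>-5, Beta: 4>-9, Gamma: 3>-6, Delta: -9>-10.
B vs C: Alpha: -1>-5, Beta: 4>2, Gamma: 3>2, Delta: -9>-11.
B vs D: Alpha: -1>-5, Beta: 4>-2, Gamma: 3>0, Delta: -9>-11.
B strictly beats every other strategy against every opponent action, so it is strictly dominant.

B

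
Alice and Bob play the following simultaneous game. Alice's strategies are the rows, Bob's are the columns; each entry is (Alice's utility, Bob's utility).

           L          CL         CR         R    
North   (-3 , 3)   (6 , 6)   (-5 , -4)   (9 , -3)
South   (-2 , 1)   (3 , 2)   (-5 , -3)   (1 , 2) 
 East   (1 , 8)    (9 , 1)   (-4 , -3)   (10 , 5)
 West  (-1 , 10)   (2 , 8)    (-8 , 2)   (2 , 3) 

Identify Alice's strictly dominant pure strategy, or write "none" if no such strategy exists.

East vs North: L: 1>-3, CL: 9>6, CR: -4>-5, R: 10>9.
East vs South: L: 1>-2, CL: 9>3, CR: -4>-5, R: 10>1.
East vs West: L: 1>-1, CL: 9>2, CR: -4>-8, R: 10>2.
East strictly beats every other strategy against every opponent action, so it is strictly dominant.

East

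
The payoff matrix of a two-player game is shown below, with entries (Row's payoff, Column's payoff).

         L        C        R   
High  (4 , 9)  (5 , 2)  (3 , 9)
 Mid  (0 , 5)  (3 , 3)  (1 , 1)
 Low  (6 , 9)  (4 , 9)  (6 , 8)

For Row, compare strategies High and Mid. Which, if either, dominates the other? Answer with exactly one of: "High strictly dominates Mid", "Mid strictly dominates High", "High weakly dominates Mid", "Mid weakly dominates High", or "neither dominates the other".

High's payoffs vs Mid's, by Column's action — L: 4>0, C: 5>3, R: 3>1.
High gives a strictly higher payoff against every action of Column, so High strictly dominates Mid.

High strictly dominates Mid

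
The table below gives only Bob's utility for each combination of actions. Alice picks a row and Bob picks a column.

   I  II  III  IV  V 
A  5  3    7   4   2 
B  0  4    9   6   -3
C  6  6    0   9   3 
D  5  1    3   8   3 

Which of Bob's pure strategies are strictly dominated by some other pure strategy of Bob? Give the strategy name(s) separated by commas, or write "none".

I: no other strategy beats it everywhere (II at A (5>3); III at C (6>0); IV at A (5>4); V at A (5>2)).
II is strictly dominated by IV (A: 4>3, B: 6>4, C: 9>6, D: 8>1).
III is not dominated — it holds its own against I at A (7>5); II at A (7>3); IV at A (7>4); V at A (7>2).
Nothing dominates IV: I at B (6>0); II at A (4>3); III at C (9>0); V at A (4>2).
I strictly dominates V — A: 5>2, B: 0>-3, C: 6>3, D: 5>3.

II, V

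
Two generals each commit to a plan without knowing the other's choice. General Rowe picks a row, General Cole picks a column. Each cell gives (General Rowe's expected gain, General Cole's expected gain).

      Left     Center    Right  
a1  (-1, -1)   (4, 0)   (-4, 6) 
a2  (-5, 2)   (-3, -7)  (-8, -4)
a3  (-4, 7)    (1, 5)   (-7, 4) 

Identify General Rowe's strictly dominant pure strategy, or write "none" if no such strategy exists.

a1

a1 vs a2: Left: -1>-5, Center: 4>-3, Right: -4>-8.
a1 vs a3: Left: -1>-4, Center: 4>1, Right: -4>-7.
a1 strictly beats every other strategy against every opponent action, so it is strictly dominant.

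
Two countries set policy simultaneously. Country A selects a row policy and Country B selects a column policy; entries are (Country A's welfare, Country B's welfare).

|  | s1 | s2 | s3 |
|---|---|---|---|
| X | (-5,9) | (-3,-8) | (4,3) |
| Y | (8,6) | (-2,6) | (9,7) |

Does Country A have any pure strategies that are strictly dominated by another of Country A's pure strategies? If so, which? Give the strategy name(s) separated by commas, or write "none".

X

Y strictly dominates X — s1: 8>-5, s2: -2>-3, s3: 9>4.
Nothing dominates Y: X at s1 (8>-5).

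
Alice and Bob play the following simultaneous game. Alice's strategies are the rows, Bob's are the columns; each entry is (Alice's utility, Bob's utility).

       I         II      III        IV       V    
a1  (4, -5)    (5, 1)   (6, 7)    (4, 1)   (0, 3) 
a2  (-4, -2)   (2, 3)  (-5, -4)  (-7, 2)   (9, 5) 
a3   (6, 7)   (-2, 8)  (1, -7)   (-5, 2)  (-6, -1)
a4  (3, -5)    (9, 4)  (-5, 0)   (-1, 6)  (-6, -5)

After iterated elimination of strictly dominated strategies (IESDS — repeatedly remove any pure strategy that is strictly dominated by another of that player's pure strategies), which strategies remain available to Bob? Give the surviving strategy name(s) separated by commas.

Column I is eliminated: II beats it against every remaining row (a1: 1>-5, a2: 3>-2, a3: 8>7, a4: 4>-5).
For Alice, a1 strictly dominates a3 on the remaining columns (II: 5>-2, III: 6>1, IV: 4>-5, V: 0>-6); eliminate a3.
Among the remaining strategies, none is strictly dominated by another pure strategy of the same player, so the elimination stops.
Surviving strategies — Alice: {a1, a2, a4}; Bob: {II, III, IV, V}.

II, III, IV, V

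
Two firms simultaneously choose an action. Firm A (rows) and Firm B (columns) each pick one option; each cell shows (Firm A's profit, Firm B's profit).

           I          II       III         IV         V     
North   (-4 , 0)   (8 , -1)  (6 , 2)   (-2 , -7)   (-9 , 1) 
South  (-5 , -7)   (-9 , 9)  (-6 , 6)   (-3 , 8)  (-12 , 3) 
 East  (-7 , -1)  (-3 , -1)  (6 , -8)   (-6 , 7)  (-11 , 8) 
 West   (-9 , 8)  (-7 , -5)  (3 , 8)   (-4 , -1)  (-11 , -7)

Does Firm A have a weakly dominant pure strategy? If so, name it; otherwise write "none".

North

North vs South: I: -4>-5, II: 8>-9, III: 6>-6, IV: -2>-3, V: -9>-12.
North vs East: I: -4>-7, II: 8>-3, III: 6=6, IV: -2>-6, V: -9>-11.
North vs West: I: -4>-9, II: 8>-7, III: 6>3, IV: -2>-4, V: -9>-11.
North is at least as good as every other strategy against every opponent action, so it is weakly dominant.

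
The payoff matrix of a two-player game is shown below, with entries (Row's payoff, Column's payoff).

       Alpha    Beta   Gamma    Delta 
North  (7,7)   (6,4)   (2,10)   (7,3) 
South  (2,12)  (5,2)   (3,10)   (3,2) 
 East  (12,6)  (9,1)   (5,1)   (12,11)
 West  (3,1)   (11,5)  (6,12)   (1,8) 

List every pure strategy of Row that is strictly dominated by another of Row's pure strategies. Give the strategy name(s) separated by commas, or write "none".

North is strictly dominated by East (Alpha: 12>7, Beta: 9>6, Gamma: 5>2, Delta: 12>7).
South is strictly dominated by East (Alpha: 12>2, Beta: 9>5, Gamma: 5>3, Delta: 12>3).
East is not dominated — it holds its own against North at Alpha (12>7); South at Alpha (12>2); West at Alpha (12>3).
West is not dominated — it holds its own against North at Beta (11>6); South at Alpha (3>2); East at Beta (11>9).

North, South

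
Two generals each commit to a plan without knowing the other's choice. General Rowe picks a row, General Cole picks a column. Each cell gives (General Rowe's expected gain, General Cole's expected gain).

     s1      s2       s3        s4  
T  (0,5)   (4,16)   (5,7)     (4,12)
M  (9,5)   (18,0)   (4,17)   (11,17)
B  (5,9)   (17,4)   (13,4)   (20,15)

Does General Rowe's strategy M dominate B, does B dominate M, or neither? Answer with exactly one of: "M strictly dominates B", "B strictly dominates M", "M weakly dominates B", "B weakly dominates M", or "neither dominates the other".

neither dominates the other

Compare M to B across every action of General Cole: s1: 9>5, s2: 18>17, s3: 4<13, s4: 11<20.
M does better at s1, s2 but worse at s3, s4; neither strategy dominates the other.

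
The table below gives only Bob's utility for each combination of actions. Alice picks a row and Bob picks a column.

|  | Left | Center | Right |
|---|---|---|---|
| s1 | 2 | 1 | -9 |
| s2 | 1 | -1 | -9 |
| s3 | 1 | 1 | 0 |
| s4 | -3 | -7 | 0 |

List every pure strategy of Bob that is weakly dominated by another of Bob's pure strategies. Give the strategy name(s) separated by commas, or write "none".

Center

Nothing dominates Left: Center at s1 (2>1); Right at s1 (2>-9).
Center: dominated, since Left does at least as well everywhere (s1: 2>1, s2: 1>-1, s3: 1=1, s4: -3>-7).
Nothing dominates Right: Left at s4 (0>-3); Center at s4 (0>-7).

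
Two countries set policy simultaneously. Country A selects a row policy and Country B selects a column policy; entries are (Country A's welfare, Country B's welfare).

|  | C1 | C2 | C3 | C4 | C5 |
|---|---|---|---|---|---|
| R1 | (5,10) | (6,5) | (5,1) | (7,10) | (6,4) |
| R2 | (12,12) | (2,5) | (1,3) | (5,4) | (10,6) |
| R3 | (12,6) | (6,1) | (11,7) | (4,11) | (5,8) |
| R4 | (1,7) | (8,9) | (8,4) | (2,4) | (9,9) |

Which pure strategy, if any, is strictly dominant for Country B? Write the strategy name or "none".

C1 fails to dominate C2 at R4 (7<9).
C2 fails to dominate C1 at R1 (5<10).
C3 fails to dominate C1 at R1 (1<10).
C4 fails to dominate C1 at R1 (10=10).
C5 fails to dominate C1 at R1 (4<10).
No single strategy dominates all the others.

none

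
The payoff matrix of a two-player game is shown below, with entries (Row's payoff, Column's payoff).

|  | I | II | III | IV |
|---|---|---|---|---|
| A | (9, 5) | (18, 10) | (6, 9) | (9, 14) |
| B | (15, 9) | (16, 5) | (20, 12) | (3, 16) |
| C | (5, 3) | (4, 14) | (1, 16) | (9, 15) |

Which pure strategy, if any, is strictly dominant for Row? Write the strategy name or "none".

A fails to dominate B at I (9<15).
B fails to dominate A at II (16<18).
C fails to dominate A at I (5<9).
No single strategy dominates all the others.

none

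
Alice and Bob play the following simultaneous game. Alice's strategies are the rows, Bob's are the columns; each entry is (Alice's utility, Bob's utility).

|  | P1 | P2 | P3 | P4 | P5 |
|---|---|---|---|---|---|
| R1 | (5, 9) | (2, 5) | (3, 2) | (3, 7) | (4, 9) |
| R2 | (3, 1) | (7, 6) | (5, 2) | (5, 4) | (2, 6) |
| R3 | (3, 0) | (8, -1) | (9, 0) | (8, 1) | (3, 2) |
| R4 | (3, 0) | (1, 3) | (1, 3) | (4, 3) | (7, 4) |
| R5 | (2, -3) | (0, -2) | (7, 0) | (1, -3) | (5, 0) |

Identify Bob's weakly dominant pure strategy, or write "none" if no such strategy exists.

P5

P5 vs P1: R1: 9=9, R2: 6>1, R3: 2>0, R4: 4>0, R5: 0>-3.
P5 vs P2: R1: 9>5, R2: 6=6, R3: 2>-1, R4: 4>3, R5: 0>-2.
P5 vs P3: R1: 9>2, R2: 6>2, R3: 2>0, R4: 4>3, R5: 0=0.
P5 vs P4: R1: 9>7, R2: 6>4, R3: 2>1, R4: 4>3, R5: 0>-3.
P5 is at least as good as every other strategy against every opponent action, so it is weakly dominant.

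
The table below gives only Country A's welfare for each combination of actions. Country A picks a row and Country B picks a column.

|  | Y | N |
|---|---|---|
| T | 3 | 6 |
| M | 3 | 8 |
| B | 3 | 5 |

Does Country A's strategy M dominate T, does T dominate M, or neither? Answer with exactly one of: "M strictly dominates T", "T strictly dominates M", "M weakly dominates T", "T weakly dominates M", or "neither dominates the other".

Compare M to T across each opponent action: Y: 3=3, N: 8>6.
M is at least as good everywhere and strictly better somewhere (tied only at Y), so M weakly but not strictly dominates T.

M weakly dominates T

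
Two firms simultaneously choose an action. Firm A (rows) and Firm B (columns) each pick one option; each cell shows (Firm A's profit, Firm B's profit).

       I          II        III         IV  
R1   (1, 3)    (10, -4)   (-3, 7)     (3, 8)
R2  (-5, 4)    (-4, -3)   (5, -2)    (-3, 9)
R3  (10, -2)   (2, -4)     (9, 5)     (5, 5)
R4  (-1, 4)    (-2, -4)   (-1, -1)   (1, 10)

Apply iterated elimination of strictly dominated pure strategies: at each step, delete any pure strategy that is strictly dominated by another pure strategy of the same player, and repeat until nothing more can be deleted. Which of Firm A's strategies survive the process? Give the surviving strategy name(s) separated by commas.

R3

For Firm A, R3 strictly dominates R2 on the remaining columns (I: 10>-5, II: 2>-4, III: 9>5, IV: 5>-3); eliminate R2.
Firm A's strategy R4 is strictly dominated by R3 (I: 10>-1, II: 2>-2, III: 9>-1, IV: 5>1) and is removed.
Column I is eliminated: III beats it against every remaining row (R1: 7>3, R3: 5>-2).
Firm B's strategy II is strictly dominated by III (R1: 7>-4, R3: 5>-4) and is removed.
Firm A's strategy R1 is strictly dominated by R3 (III: 9>-3, IV: 5>3) and is removed.
Among the remaining strategies, none is strictly dominated by another pure strategy of the same player, so the elimination stops.
Surviving strategies — Firm A: {R3}; Firm B: {III, IV}.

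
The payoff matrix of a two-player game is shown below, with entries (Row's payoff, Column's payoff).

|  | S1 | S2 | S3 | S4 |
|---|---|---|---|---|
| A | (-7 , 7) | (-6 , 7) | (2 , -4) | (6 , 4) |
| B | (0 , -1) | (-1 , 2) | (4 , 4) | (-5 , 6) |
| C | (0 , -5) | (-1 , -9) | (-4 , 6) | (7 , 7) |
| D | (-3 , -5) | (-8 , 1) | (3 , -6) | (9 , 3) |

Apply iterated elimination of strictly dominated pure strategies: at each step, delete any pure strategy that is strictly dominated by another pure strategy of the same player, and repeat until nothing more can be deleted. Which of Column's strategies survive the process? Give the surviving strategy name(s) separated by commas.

Column S3 is eliminated: S4 beats it against every remaining row (A: 4>-4, B: 6>4, C: 7>6, D: 3>-6).
Row A is eliminated: C beats it against every remaining column (S1: 0>-7, S2: -1>-6, S4: 7>6).
Column S1 is eliminated: S4 beats it against every remaining row (B: 6>-1, C: 7>-5, D: 3>-5).
Column's strategy S2 is strictly dominated by S4 (B: 6>2, C: 7>-9, D: 3>1) and is removed.
Row B is eliminated: C beats it against every remaining column (S4: 7>-5).
Row C is eliminated: D beats it against every remaining column (S4: 9>7).
Among the remaining strategies, none is strictly dominated by another pure strategy of the same player, so the elimination stops.
Surviving strategies — Row: {D}; Column: {S4}.

S4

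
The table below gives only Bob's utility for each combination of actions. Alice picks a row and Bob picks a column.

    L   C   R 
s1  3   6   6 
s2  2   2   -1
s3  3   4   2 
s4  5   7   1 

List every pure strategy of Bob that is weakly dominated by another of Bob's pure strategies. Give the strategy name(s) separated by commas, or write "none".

L: dominated, since C does at least as well everywhere (s1: 6>3, s2: 2=2, s3: 4>3, s4: 7>5).
Nothing dominates C: L at s1 (6>3); R at s2 (2>-1).
R is weakly dominated by C (s1: 6=6, s2: 2>-1, s3: 4>2, s4: 7>1).

L, R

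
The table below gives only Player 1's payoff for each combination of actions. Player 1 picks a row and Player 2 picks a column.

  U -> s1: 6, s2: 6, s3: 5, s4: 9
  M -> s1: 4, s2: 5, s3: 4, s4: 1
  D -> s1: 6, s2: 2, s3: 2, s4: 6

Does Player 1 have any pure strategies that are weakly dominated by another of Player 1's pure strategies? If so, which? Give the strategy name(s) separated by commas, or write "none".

M, D

Nothing dominates U: M at s1 (6>4); D at s2 (6>2).
M is weakly dominated by U (s1: 6>4, s2: 6>5, s3: 5>4, s4: 9>1).
D is weakly dominated by U (s1: 6=6, s2: 6>2, s3: 5>2, s4: 9>6).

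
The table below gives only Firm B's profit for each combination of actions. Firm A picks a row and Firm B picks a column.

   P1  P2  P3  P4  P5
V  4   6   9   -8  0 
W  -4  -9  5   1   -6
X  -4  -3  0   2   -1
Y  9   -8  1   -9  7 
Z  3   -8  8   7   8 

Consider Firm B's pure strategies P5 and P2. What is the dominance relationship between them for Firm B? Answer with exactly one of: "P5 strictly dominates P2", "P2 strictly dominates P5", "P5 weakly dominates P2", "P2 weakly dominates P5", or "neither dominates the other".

Compare P5 to P2 across every action of Firm A: V: 0<6, W: -6>-9, X: -1>-3, Y: 7>-8, Z: 8>-8.
P5 does better at W, X, Y, Z but worse at V; neither strategy dominates the other.

neither dominates the other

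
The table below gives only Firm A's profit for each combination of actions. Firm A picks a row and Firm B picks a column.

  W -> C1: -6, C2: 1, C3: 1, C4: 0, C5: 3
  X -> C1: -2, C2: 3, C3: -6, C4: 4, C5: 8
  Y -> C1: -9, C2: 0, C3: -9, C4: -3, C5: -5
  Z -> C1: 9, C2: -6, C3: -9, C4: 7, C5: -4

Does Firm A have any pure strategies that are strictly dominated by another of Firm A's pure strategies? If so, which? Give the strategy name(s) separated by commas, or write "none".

Y

W is not dominated — it holds its own against X at C3 (1>-6); Y at C1 (-6>-9); Z at C2 (1>-6).
X: no other strategy beats it everywhere (W at C1 (-2>-6); Y at C1 (-2>-9); Z at C2 (3>-6)).
Y is strictly dominated by W (C1: -6>-9, C2: 1>0, C3: 1>-9, C4: 0>-3, C5: 3>-5).
Z is not dominated — it holds its own against W at C1 (9>-6); X at C1 (9>-2); Y at C1 (9>-9).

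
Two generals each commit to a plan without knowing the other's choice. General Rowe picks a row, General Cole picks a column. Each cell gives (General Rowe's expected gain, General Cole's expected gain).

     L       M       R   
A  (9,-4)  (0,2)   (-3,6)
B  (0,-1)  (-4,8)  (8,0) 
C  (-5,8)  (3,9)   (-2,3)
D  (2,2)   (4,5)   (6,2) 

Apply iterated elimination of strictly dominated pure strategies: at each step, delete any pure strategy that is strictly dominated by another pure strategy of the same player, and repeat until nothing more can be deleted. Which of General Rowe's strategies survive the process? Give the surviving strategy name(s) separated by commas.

D

Row C is eliminated: D beats it against every remaining column (L: 2>-5, M: 4>3, R: 6>-2).
General Cole's strategy L is strictly dominated by M (A: 2>-4, B: 8>-1, D: 5>2) and is removed.
General Rowe's strategy A is strictly dominated by D (M: 4>0, R: 6>-3) and is removed.
Column R is eliminated: M beats it against every remaining row (B: 8>0, D: 5>2).
General Rowe's strategy B is strictly dominated by D (M: 4>-4) and is removed.
Among the remaining strategies, none is strictly dominated by another pure strategy of the same player, so the elimination stops.
Surviving strategies — General Rowe: {D}; General Cole: {M}.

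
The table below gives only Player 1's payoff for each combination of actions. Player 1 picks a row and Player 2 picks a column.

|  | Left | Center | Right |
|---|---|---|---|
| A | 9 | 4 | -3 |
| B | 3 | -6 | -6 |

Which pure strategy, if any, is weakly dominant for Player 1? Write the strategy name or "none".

A vs B: Left: 9>3, Center: 4>-6, Right: -3>-6.
A is at least as good as every other strategy against every opponent action, so it is weakly dominant.

A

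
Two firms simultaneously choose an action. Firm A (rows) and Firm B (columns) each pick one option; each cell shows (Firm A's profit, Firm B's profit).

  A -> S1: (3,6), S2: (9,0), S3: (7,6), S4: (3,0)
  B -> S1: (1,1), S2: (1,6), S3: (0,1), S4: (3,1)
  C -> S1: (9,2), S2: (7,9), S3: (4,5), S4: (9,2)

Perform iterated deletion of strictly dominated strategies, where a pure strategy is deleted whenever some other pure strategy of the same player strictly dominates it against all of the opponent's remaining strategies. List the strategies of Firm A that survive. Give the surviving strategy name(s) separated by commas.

A, C

Firm A's strategy B is strictly dominated by C (S1: 9>1, S2: 7>1, S3: 4>0, S4: 9>3) and is removed.
For Firm B, S3 strictly dominates S4 on the remaining rows (A: 6>0, C: 5>2); eliminate S4.
Among the remaining strategies, none is strictly dominated by another pure strategy of the same player, so the elimination stops.
Surviving strategies — Firm A: {A, C}; Firm B: {S1, S2, S3}.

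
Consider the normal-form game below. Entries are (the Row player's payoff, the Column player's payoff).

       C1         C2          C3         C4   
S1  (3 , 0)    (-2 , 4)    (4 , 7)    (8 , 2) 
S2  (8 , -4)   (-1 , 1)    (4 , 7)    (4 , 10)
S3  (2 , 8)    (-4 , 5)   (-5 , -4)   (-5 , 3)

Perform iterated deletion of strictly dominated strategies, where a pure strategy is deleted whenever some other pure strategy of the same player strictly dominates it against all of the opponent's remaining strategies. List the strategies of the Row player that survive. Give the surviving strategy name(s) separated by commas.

S1, S2

The Row player's strategy S3 is strictly dominated by S1 (C1: 3>2, C2: -2>-4, C3: 4>-5, C4: 8>-5) and is removed.
The Column player's strategy C1 is strictly dominated by C2 (S1: 4>0, S2: 1>-4) and is removed.
The Column player's strategy C2 is strictly dominated by C3 (S1: 7>4, S2: 7>1) and is removed.
Among the remaining strategies, none is strictly dominated by another pure strategy of the same player, so the elimination stops.
Surviving strategies — the Row player: {S1, S2}; the Column player: {C3, C4}.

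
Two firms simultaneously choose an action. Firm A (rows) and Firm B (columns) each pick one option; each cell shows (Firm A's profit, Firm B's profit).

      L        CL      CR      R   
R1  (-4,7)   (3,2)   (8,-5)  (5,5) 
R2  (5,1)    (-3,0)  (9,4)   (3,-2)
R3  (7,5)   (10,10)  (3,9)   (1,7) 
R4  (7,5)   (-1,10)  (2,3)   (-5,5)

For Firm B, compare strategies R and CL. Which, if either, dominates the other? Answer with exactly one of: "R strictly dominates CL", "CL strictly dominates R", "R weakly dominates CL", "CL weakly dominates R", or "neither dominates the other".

neither dominates the other

Compare R to CL across each opponent action: R1: 5>2, R2: -2<0, R3: 7<10, R4: 5<10.
R does better at R1 but worse at R2, R3, R4; neither strategy dominates the other.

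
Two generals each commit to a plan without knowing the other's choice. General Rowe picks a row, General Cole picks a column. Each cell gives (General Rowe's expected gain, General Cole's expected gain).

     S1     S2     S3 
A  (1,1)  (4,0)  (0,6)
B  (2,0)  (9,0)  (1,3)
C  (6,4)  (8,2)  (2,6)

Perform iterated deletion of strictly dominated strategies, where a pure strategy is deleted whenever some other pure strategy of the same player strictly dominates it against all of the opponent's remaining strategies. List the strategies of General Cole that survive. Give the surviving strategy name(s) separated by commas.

For General Rowe, B strictly dominates A on the remaining columns (S1: 2>1, S2: 9>4, S3: 1>0); eliminate A.
General Cole's strategy S1 is strictly dominated by S3 (B: 3>0, C: 6>4) and is removed.
For General Cole, S3 strictly dominates S2 on the remaining rows (B: 3>0, C: 6>2); eliminate S2.
For General Rowe, C strictly dominates B on the remaining columns (S3: 2>1); eliminate B.
Among the remaining strategies, none is strictly dominated by another pure strategy of the same player, so the elimination stops.
Surviving strategies — General Rowe: {C}; General Cole: {S3}.

S3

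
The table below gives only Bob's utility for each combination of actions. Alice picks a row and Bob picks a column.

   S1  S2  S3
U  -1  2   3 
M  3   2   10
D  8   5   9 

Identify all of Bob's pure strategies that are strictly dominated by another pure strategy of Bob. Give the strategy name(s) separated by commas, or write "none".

S3 strictly dominates S1 — U: 3>-1, M: 10>3, D: 9>8.
S3 strictly dominates S2 — U: 3>2, M: 10>2, D: 9>5.
Nothing dominates S3: S1 at U (3>-1); S2 at U (3>2).

S1, S2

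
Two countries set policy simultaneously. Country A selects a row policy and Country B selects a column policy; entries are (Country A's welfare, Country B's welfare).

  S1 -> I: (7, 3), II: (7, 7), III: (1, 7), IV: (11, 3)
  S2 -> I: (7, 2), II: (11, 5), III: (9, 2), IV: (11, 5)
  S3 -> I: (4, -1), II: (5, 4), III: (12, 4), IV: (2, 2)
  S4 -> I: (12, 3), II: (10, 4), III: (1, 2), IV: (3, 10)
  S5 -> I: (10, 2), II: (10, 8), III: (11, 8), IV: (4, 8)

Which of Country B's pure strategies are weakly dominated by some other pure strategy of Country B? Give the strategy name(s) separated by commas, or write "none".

II weakly dominates I — S1: 7>3, S2: 5>2, S3: 4>-1, S4: 4>3, S5: 8>2.
Nothing dominates II: I at S1 (7>3); III at S2 (5>2); IV at S1 (7>3).
III: dominated, since II does at least as well everywhere (S1: 7=7, S2: 5>2, S3: 4=4, S4: 4>2, S5: 8=8).
IV is not dominated — it holds its own against I at S2 (5>2); II at S4 (10>4); III at S2 (5>2).

I, III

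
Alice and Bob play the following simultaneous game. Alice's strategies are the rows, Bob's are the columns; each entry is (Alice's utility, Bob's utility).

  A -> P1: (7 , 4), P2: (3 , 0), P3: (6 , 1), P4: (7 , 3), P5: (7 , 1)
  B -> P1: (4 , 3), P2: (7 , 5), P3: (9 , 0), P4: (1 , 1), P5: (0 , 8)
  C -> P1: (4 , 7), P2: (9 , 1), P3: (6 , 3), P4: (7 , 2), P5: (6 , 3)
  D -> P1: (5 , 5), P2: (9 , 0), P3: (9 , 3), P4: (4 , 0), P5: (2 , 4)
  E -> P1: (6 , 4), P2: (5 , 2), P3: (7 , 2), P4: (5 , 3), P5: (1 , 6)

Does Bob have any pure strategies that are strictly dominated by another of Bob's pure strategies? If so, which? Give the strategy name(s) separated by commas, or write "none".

Nothing dominates P1: P2 at A (4>0); P3 at A (4>1); P4 at A (4>3); P5 at A (4>1).
P5 strictly dominates P2 — A: 1>0, B: 8>5, C: 3>1, D: 4>0, E: 6>2.
P3: dominated, since P1 does at least as well everywhere (A: 4>1, B: 3>0, C: 7>3, D: 5>3, E: 4>2).
P4 is strictly dominated by P1 (A: 4>3, B: 3>1, C: 7>2, D: 5>0, E: 4>3).
P5 is not dominated — it holds its own against P1 at B (8>3); P2 at A (1>0); P3 at A (1=1); P4 at B (8>1).

P2, P3, P4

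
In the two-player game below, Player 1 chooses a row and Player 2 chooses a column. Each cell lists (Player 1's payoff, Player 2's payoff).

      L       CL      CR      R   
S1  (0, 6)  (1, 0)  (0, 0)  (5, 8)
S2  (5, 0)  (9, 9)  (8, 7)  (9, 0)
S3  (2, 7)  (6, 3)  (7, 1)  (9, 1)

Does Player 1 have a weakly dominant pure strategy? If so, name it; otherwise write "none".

S2 vs S1: L: 5>0, CL: 9>1, CR: 8>0, R: 9>5.
S2 vs S3: L: 5>2, CL: 9>6, CR: 8>7, R: 9=9.
S2 is at least as good as every other strategy against every opponent action, so it is weakly dominant.

S2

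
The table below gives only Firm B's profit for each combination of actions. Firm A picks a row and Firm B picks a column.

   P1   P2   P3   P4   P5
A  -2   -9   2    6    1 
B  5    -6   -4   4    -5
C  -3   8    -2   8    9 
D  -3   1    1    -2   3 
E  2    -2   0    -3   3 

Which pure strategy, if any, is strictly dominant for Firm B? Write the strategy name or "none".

P1 fails to dominate P2 at C (-3<8).
P2 fails to dominate P1 at A (-9<-2).
P3 fails to dominate P1 at B (-4<5).
P4 fails to dominate P1 at B (4<5).
P5 fails to dominate P1 at B (-5<5).
No single strategy dominates all the others.

none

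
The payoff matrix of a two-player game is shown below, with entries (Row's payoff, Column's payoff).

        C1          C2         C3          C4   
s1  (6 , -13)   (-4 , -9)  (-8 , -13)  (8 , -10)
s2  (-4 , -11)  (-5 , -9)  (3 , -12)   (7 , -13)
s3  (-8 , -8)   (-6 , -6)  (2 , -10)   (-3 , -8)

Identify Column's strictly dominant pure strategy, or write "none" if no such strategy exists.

C2 vs C1: s1: -9>-13, s2: -9>-11, s3: -6>-8.
C2 vs C3: s1: -9>-13, s2: -9>-12, s3: -6>-10.
C2 vs C4: s1: -9>-10, s2: -9>-13, s3: -6>-8.
C2 strictly beats every other strategy against every opponent action, so it is strictly dominant.

C2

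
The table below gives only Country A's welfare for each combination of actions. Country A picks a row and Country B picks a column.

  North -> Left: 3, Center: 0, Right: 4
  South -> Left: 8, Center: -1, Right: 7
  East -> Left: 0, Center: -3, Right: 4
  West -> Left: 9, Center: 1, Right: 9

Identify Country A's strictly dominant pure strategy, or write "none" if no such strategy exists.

West

West vs North: Left: 9>3, Center: 1>0, Right: 9>4.
West vs South: Left: 9>8, Center: 1>-1, Right: 9>7.
West vs East: Left: 9>0, Center: 1>-3, Right: 9>4.
West strictly beats every other strategy against every opponent action, so it is strictly dominant.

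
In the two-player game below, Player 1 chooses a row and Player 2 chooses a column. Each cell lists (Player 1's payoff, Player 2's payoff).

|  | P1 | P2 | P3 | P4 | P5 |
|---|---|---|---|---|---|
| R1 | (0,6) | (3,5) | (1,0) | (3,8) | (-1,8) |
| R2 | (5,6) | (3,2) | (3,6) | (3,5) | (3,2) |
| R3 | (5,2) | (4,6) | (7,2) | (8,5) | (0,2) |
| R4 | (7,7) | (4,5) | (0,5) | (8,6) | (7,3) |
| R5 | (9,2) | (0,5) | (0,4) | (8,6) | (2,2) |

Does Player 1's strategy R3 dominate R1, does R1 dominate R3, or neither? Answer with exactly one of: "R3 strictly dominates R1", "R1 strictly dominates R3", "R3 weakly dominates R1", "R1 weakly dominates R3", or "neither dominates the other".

R3 strictly dominates R1

R3's payoffs vs R1's, by Player 2's action — P1: 5>0, P2: 4>3, P3: 7>1, P4: 8>3, P5: 0>-1.
Every comparison favours R3, so R3 strictly dominates R1.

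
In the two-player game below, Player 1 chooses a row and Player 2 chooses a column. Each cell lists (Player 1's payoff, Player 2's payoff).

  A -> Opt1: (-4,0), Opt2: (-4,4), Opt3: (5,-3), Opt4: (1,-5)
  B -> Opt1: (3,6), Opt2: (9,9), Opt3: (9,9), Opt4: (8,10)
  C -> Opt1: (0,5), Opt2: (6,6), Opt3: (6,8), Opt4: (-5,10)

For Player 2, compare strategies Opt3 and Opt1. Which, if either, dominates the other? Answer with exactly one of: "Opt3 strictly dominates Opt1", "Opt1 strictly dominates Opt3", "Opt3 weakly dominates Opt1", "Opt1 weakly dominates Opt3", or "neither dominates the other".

neither dominates the other

Compare Opt3 to Opt1 across each choice by Player 1: A: -3<0, B: 9>6, C: 8>5.
Opt3 does better at B, C but worse at A; neither strategy dominates the other.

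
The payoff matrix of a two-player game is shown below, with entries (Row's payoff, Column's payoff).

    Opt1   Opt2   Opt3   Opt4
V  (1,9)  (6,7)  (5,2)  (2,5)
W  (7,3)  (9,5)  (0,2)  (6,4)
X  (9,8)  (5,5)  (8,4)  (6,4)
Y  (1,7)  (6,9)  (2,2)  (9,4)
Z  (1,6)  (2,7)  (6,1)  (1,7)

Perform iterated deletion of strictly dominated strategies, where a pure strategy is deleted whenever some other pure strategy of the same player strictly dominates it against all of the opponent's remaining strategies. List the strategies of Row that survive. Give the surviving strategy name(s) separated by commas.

For Row, X strictly dominates Z on the remaining columns (Opt1: 9>1, Opt2: 5>2, Opt3: 8>6, Opt4: 6>1); eliminate Z.
Column Opt3 is eliminated: Opt1 beats it against every remaining row (V: 9>2, W: 3>2, X: 8>4, Y: 7>2).
For Row, W strictly dominates V on the remaining columns (Opt1: 7>1, Opt2: 9>6, Opt4: 6>2); eliminate V.
Column's strategy Opt4 is strictly dominated by Opt2 (W: 5>4, X: 5>4, Y: 9>4) and is removed.
Row's strategy Y is strictly dominated by W (Opt1: 7>1, Opt2: 9>6) and is removed.
Among the remaining strategies, none is strictly dominated by another pure strategy of the same player, so the elimination stops.
Surviving strategies — Row: {W, X}; Column: {Opt1, Opt2}.

W, X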